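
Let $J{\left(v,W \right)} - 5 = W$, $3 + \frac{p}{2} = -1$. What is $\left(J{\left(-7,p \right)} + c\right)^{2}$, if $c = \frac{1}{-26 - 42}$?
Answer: $\frac{42025}{4624} \approx 9.0885$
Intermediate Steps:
$p = -8$ ($p = -6 + 2 \left(-1\right) = -6 - 2 = -8$)
$J{\left(v,W \right)} = 5 + W$
$c = - \frac{1}{68}$ ($c = \frac{1}{-68} = - \frac{1}{68} \approx -0.014706$)
$\left(J{\left(-7,p \right)} + c\right)^{2} = \left(\left(5 - 8\right) - \frac{1}{68}\right)^{2} = \left(-3 - \frac{1}{68}\right)^{2} = \left(- \frac{205}{68}\right)^{2} = \frac{42025}{4624}$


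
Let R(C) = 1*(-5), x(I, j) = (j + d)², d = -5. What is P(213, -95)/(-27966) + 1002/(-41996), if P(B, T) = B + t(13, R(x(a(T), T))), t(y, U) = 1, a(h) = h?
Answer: -9252269/293615034 ≈ -0.031512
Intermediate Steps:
x(I, j) = (-5 + j)² (x(I, j) = (j - 5)² = (-5 + j)²)
R(C) = -5
P(B, T) = 1 + B (P(B, T) = B + 1 = 1 + B)
P(213, -95)/(-27966) + 1002/(-41996) = (1 + 213)/(-27966) + 1002/(-41996) = 214*(-1/27966) + 1002*(-1/41996) = -107/13983 - 501/20998 = -9252269/293615034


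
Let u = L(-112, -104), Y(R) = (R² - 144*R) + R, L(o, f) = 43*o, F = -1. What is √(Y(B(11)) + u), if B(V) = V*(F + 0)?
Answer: I*√3122 ≈ 55.875*I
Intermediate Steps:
B(V) = -V (B(V) = V*(-1 + 0) = V*(-1) = -V)
Y(R) = R² - 143*R
u = -4816 (u = 43*(-112) = -4816)
√(Y(B(11)) + u) = √((-1*11)*(-143 - 1*11) - 4816) = √(-11*(-143 - 11) - 4816) = √(-11*(-154) - 4816) = √(1694 - 4816) = √(-3122) = I*√3122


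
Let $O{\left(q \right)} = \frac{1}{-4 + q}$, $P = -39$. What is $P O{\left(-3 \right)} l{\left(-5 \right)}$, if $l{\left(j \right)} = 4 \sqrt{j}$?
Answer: $\frac{156 i \sqrt{5}}{7} \approx 49.832 i$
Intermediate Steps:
$P O{\left(-3 \right)} l{\left(-5 \right)} = - \frac{39}{-4 - 3} \cdot 4 \sqrt{-5} = - \frac{39}{-7} \cdot 4 i \sqrt{5} = \left(-39\right) \left(- \frac{1}{7}\right) 4 i \sqrt{5} = \frac{39 \cdot 4 i \sqrt{5}}{7} = \frac{156 i \sqrt{5}}{7}$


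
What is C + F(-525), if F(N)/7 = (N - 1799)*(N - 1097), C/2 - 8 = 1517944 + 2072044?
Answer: 33566688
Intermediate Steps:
C = 7179992 (C = 16 + 2*(1517944 + 2072044) = 16 + 2*3589988 = 16 + 7179976 = 7179992)
F(N) = 7*(-1799 + N)*(-1097 + N) (F(N) = 7*((N - 1799)*(N - 1097)) = 7*((-1799 + N)*(-1097 + N)) = 7*(-1799 + N)*(-1097 + N))
C + F(-525) = 7179992 + (13814521 - 20272*(-525) + 7*(-525)²) = 7179992 + (13814521 + 10642800 + 7*275625) = 7179992 + (13814521 + 10642800 + 1929375) = 7179992 + 26386696 = 33566688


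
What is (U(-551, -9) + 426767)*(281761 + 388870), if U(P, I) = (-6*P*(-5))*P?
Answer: 6394330446907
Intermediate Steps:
U(P, I) = 30*P**2 (U(P, I) = (30*P)*P = 30*P**2)
(U(-551, -9) + 426767)*(281761 + 388870) = (30*(-551)**2 + 426767)*(281761 + 388870) = (30*303601 + 426767)*670631 = (9108030 + 426767)*670631 = 9534797*670631 = 6394330446907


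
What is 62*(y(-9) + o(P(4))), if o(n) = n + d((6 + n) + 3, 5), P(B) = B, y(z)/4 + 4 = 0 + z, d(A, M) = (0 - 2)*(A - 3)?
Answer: -4216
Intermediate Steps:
d(A, M) = 6 - 2*A (d(A, M) = -2*(-3 + A) = 6 - 2*A)
y(z) = -16 + 4*z (y(z) = -16 + 4*(0 + z) = -16 + 4*z)
o(n) = -12 - n (o(n) = n + (6 - 2*((6 + n) + 3)) = n + (6 - 2*(9 + n)) = n + (6 + (-18 - 2*n)) = n + (-12 - 2*n) = -12 - n)
62*(y(-9) + o(P(4))) = 62*((-16 + 4*(-9)) + (-12 - 1*4)) = 62*((-16 - 36) + (-12 - 4)) = 62*(-52 - 16) = 62*(-68) = -4216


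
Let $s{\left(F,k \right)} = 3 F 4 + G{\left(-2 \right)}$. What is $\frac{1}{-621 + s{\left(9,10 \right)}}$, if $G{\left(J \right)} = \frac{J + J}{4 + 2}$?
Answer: $- \frac{3}{1541} \approx -0.0019468$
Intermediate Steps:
$G{\left(J \right)} = \frac{J}{3}$ ($G{\left(J \right)} = \frac{2 J}{6} = 2 J \frac{1}{6} = \frac{J}{3}$)
$s{\left(F,k \right)} = - \frac{2}{3} + 12 F$ ($s{\left(F,k \right)} = 3 F 4 + \frac{1}{3} \left(-2\right) = 12 F - \frac{2}{3} = - \frac{2}{3} + 12 F$)
$\frac{1}{-621 + s{\left(9,10 \right)}} = \frac{1}{-621 + \left(- \frac{2}{3} + 12 \cdot 9\right)} = \frac{1}{-621 + \left(- \frac{2}{3} + 108\right)} = \frac{1}{-621 + \frac{322}{3}} = \frac{1}{- \frac{1541}{3}} = - \frac{3}{1541}$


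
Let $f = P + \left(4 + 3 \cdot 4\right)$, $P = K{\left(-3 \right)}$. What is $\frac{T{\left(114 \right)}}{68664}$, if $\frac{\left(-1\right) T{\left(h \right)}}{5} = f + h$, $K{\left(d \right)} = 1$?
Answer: $- \frac{655}{68664} \approx -0.0095392$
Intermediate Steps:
$P = 1$
$f = 17$ ($f = 1 + \left(4 + 3 \cdot 4\right) = 1 + \left(4 + 12\right) = 1 + 16 = 17$)
$T{\left(h \right)} = -85 - 5 h$ ($T{\left(h \right)} = - 5 \left(17 + h\right) = -85 - 5 h$)
$\frac{T{\left(114 \right)}}{68664} = \frac{-85 - 570}{68664} = \left(-85 - 570\right) \frac{1}{68664} = \left(-655\right) \frac{1}{68664} = - \frac{655}{68664}$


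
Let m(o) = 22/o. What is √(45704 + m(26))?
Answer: √7724119/13 ≈ 213.79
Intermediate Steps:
√(45704 + m(26)) = √(45704 + 22/26) = √(45704 + 22*(1/26)) = √(45704 + 11/13) = √(594163/13) = √7724119/13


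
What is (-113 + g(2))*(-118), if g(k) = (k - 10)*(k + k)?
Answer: 17110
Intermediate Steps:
g(k) = 2*k*(-10 + k) (g(k) = (-10 + k)*(2*k) = 2*k*(-10 + k))
(-113 + g(2))*(-118) = (-113 + 2*2*(-10 + 2))*(-118) = (-113 + 2*2*(-8))*(-118) = (-113 - 32)*(-118) = -145*(-118) = 17110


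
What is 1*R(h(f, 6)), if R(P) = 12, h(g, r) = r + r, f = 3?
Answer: 12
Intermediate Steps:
h(g, r) = 2*r
1*R(h(f, 6)) = 1*12 = 12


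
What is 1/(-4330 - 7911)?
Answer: -1/12241 ≈ -8.1693e-5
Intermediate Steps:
1/(-4330 - 7911) = 1/(-12241) = -1/12241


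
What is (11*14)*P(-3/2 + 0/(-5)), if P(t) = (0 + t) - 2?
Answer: -539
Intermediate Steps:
P(t) = -2 + t (P(t) = t - 2 = -2 + t)
(11*14)*P(-3/2 + 0/(-5)) = (11*14)*(-2 + (-3/2 + 0/(-5))) = 154*(-2 + (-3*1/2 + 0*(-1/5))) = 154*(-2 + (-3/2 + 0)) = 154*(-2 - 3/2) = 154*(-7/2) = -539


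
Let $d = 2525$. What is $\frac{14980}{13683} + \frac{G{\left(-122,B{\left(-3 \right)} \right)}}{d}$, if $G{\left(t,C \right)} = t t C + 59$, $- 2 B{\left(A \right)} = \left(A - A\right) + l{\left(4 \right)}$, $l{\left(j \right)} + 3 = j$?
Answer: $- \frac{63197089}{34549575} \approx -1.8292$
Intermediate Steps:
$l{\left(j \right)} = -3 + j$
$B{\left(A \right)} = - \frac{1}{2}$ ($B{\left(A \right)} = - \frac{\left(A - A\right) + \left(-3 + 4\right)}{2} = - \frac{0 + 1}{2} = \left(- \frac{1}{2}\right) 1 = - \frac{1}{2}$)
$G{\left(t,C \right)} = 59 + C t^{2}$ ($G{\left(t,C \right)} = t^{2} C + 59 = C t^{2} + 59 = 59 + C t^{2}$)
$\frac{14980}{13683} + \frac{G{\left(-122,B{\left(-3 \right)} \right)}}{d} = \frac{14980}{13683} + \frac{59 - \frac{\left(-122\right)^{2}}{2}}{2525} = 14980 \cdot \frac{1}{13683} + \left(59 - 7442\right) \frac{1}{2525} = \frac{14980}{13683} + \left(59 - 7442\right) \frac{1}{2525} = \frac{14980}{13683} - \frac{7383}{2525} = - \frac{63197089}{34549575}$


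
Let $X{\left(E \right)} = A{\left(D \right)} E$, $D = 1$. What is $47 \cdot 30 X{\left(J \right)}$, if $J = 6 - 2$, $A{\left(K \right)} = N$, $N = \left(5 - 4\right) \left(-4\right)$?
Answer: $-22560$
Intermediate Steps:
$N = -4$ ($N = 1 \left(-4\right) = -4$)
$A{\left(K \right)} = -4$
$J = 4$ ($J = 6 - 2 = 4$)
$X{\left(E \right)} = - 4 E$
$47 \cdot 30 X{\left(J \right)} = 47 \cdot 30 \left(\left(-4\right) 4\right) = 1410 \left(-16\right) = -22560$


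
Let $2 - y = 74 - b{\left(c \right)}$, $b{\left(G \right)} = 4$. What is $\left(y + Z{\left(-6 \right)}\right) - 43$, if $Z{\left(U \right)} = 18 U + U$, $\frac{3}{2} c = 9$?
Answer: $-225$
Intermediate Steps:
$c = 6$ ($c = \frac{2}{3} \cdot 9 = 6$)
$Z{\left(U \right)} = 19 U$
$y = -68$ ($y = 2 - \left(74 - 4\right) = 2 - 70 = -68$)
$\left(y + Z{\left(-6 \right)}\right) - 43 = \left(-68 + 19 \left(-6\right)\right) - 43 = \left(-68 - 114\right) - 43 = -182 - 43 = -225$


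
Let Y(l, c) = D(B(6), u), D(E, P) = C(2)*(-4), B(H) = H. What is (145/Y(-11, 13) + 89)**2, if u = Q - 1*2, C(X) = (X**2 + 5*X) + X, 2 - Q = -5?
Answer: 30813601/4096 ≈ 7522.9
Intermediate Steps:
Q = 7 (Q = 2 - 1*(-5) = 2 + 5 = 7)
C(X) = X**2 + 6*X
u = 5 (u = 7 - 1*2 = 7 - 2 = 5)
D(E, P) = -64 (D(E, P) = (2*(6 + 2))*(-4) = (2*8)*(-4) = 16*(-4) = -64)
Y(l, c) = -64
(145/Y(-11, 13) + 89)**2 = (145/(-64) + 89)**2 = (145*(-1/64) + 89)**2 = (-145/64 + 89)**2 = (5551/64)**2 = 30813601/4096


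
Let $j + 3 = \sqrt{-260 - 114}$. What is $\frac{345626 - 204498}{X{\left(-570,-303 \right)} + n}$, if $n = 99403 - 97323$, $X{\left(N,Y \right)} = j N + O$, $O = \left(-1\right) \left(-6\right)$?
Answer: $\frac{66965236}{16990277} + \frac{10055370 i \sqrt{374}}{16990277} \approx 3.9414 + 11.445 i$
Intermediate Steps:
$O = 6$
$j = -3 + i \sqrt{374}$ ($j = -3 + \sqrt{-260 - 114} = -3 + \sqrt{-374} = -3 + i \sqrt{374} \approx -3.0 + 19.339 i$)
$X{\left(N,Y \right)} = 6 + N \left(-3 + i \sqrt{374}\right)$ ($X{\left(N,Y \right)} = \left(-3 + i \sqrt{374}\right) N + 6 = N \left(-3 + i \sqrt{374}\right) + 6 = 6 + N \left(-3 + i \sqrt{374}\right)$)
$n = 2080$
$\frac{345626 - 204498}{X{\left(-570,-303 \right)} + n} = \frac{345626 - 204498}{\left(6 - - 570 \left(3 - i \sqrt{374}\right)\right) + 2080} = \frac{141128}{\left(6 + \left(1710 - 570 i \sqrt{374}\right)\right) + 2080} = \frac{141128}{\left(1716 - 570 i \sqrt{374}\right) + 2080} = \frac{141128}{3796 - 570 i \sqrt{374}}$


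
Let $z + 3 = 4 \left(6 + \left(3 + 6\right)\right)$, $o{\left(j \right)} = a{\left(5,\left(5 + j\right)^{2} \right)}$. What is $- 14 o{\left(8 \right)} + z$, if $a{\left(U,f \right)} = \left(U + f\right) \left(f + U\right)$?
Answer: $-423807$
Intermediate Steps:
$a{\left(U,f \right)} = \left(U + f\right)^{2}$ ($a{\left(U,f \right)} = \left(U + f\right) \left(U + f\right) = \left(U + f\right)^{2}$)
$o{\left(j \right)} = \left(5 + \left(5 + j\right)^{2}\right)^{2}$
$z = 57$ ($z = -3 + 4 \left(6 + \left(3 + 6\right)\right) = -3 + 4 \left(6 + 9\right) = -3 + 4 \cdot 15 = -3 + 60 = 57$)
$- 14 o{\left(8 \right)} + z = - 14 \left(5 + \left(5 + 8\right)^{2}\right)^{2} + 57 = - 14 \left(5 + 13^{2}\right)^{2} + 57 = - 14 \left(5 + 169\right)^{2} + 57 = - 14 \cdot 174^{2} + 57 = \left(-14\right) 30276 + 57 = -423864 + 57 = -423807$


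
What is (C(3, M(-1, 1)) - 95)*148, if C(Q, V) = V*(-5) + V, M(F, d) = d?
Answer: -14652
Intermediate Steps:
C(Q, V) = -4*V (C(Q, V) = -5*V + V = -4*V)
(C(3, M(-1, 1)) - 95)*148 = (-4*1 - 95)*148 = (-4 - 95)*148 = -99*148 = -14652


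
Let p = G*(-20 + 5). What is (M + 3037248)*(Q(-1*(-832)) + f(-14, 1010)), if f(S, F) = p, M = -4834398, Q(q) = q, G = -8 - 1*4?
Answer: -1818715800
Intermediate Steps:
G = -12 (G = -8 - 4 = -12)
p = 180 (p = -12*(-20 + 5) = -12*(-15) = 180)
f(S, F) = 180
(M + 3037248)*(Q(-1*(-832)) + f(-14, 1010)) = (-4834398 + 3037248)*(-1*(-832) + 180) = -1797150*(832 + 180) = -1797150*1012 = -1818715800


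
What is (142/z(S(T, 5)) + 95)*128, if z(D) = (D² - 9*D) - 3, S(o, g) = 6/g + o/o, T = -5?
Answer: 5005440/449 ≈ 11148.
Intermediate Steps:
S(o, g) = 1 + 6/g (S(o, g) = 6/g + 1 = 1 + 6/g)
z(D) = -3 + D² - 9*D
(142/z(S(T, 5)) + 95)*128 = (142/(-3 + ((6 + 5)/5)² - 9*(6 + 5)/5) + 95)*128 = (142/(-3 + ((⅕)*11)² - 9*11/5) + 95)*128 = (142/(-3 + (11/5)² - 9*11/5) + 95)*128 = (142/(-3 + 121/25 - 99/5) + 95)*128 = (142/(-449/25) + 95)*128 = (142*(-25/449) + 95)*128 = (-3550/449 + 95)*128 = (39105/449)*128 = 5005440/449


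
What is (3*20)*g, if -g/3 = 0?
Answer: 0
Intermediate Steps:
g = 0 (g = -3*0 = 0)
(3*20)*g = (3*20)*0 = 60*0 = 0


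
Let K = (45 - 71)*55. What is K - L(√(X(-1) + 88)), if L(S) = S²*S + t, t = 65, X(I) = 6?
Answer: -1495 - 94*√94 ≈ -2406.4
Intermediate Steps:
K = -1430 (K = -26*55 = -1430)
L(S) = 65 + S³ (L(S) = S²*S + 65 = S³ + 65 = 65 + S³)
K - L(√(X(-1) + 88)) = -1430 - (65 + (√(6 + 88))³) = -1430 - (65 + (√94)³) = -1430 - (65 + 94*√94) = -1430 + (-65 - 94*√94) = -1495 - 94*√94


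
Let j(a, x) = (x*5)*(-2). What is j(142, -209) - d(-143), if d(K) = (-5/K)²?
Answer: 42738385/20449 ≈ 2090.0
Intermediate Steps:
d(K) = 25/K²
j(a, x) = -10*x (j(a, x) = (5*x)*(-2) = -10*x)
j(142, -209) - d(-143) = -10*(-209) - 25/(-143)² = 2090 - 25/20449 = 42738385/20449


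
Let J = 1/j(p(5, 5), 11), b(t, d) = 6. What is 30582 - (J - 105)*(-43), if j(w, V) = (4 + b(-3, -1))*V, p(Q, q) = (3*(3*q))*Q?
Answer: 2867413/110 ≈ 26067.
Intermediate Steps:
p(Q, q) = 9*Q*q (p(Q, q) = (9*q)*Q = 9*Q*q)
j(w, V) = 10*V (j(w, V) = (4 + 6)*V = 10*V)
J = 1/110 (J = 1/(10*11) = 1/110 ≈ 0.0090909)
30582 - (J - 105)*(-43) = 30582 - (1/110 - 105)*(-43) = 30582 - (-11549)*(-43)/110 = 30582 - 1*496607/110 = 30582 - 496607/110 = 2867413/110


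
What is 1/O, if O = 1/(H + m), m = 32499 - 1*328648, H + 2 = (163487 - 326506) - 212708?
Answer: -671878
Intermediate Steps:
H = -375729 (H = -2 + ((163487 - 326506) - 212708) = -2 + (-163019 - 212708) = -2 - 375727 = -375729)
m = -296149 (m = 32499 - 328648 = -296149)
O = -1/671878 (O = 1/(-375729 - 296149) = 1/(-671878) = -1/671878 ≈ -1.4884e-6)
1/O = 1/(-1/671878) = -671878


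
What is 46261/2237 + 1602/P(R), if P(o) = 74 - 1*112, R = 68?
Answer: -912878/42503 ≈ -21.478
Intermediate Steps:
P(o) = -38 (P(o) = 74 - 112 = -38)
46261/2237 + 1602/P(R) = 46261/2237 + 1602/(-38) = 46261*(1/2237) + 1602*(-1/38) = 46261/2237 - 801/19 = -912878/42503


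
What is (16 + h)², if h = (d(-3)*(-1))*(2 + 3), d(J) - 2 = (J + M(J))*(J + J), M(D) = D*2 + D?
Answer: 125316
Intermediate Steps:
M(D) = 3*D (M(D) = 2*D + D = 3*D)
d(J) = 2 + 8*J² (d(J) = 2 + (J + 3*J)*(J + J) = 2 + (4*J)*(2*J) = 2 + 8*J²)
h = -370 (h = ((2 + 8*(-3)²)*(-1))*(2 + 3) = ((2 + 8*9)*(-1))*5 = ((2 + 72)*(-1))*5 = (74*(-1))*5 = -74*5 = -370)
(16 + h)² = (16 - 370)² = (-354)² = 125316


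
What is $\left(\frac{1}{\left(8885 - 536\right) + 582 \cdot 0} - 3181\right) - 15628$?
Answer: $- \frac{157036340}{8349} \approx -18809.0$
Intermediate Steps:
$\left(\frac{1}{\left(8885 - 536\right) + 582 \cdot 0} - 3181\right) - 15628 = \left(\frac{1}{8349 + 0} - 3181\right) - 15628 = \left(\frac{1}{8349} - 3181\right) - 15628 = - \frac{26558168}{8349} - 15628 = - \frac{157036340}{8349}$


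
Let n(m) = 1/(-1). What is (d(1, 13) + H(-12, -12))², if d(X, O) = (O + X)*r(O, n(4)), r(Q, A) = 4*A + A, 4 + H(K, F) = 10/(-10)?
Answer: 5625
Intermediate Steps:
n(m) = -1 (n(m) = 1*(-1) = -1)
H(K, F) = -5 (H(K, F) = -4 + 10/(-10) = -4 + 10*(-⅒) = -4 - 1 = -5)
r(Q, A) = 5*A
d(X, O) = -5*O - 5*X (d(X, O) = (O + X)*(5*(-1)) = (O + X)*(-5) = -5*O - 5*X)
(d(1, 13) + H(-12, -12))² = ((-5*13 - 5*1) - 5)² = ((-65 - 5) - 5)² = (-70 - 5)² = (-75)² = 5625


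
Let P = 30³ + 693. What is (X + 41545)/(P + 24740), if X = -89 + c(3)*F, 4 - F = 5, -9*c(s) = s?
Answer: 124369/157299 ≈ 0.79065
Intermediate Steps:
P = 27693 (P = 27000 + 693 = 27693)
c(s) = -s/9
F = -1 (F = 4 - 1*5 = 4 - 5 = -1)
X = -266/3 (X = -89 - ⅑*3*(-1) = -89 - ⅓*(-1) = -89 + ⅓ = -266/3 ≈ -88.667)
(X + 41545)/(P + 24740) = (-266/3 + 41545)/(27693 + 24740) = (124369/3)/52433 = (124369/3)*(1/52433) = 124369/157299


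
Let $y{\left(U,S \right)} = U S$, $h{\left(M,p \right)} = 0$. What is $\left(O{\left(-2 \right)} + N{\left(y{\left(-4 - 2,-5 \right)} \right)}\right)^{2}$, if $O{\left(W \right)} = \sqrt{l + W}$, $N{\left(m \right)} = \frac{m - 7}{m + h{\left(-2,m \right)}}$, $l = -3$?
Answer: $- \frac{3971}{900} + \frac{23 i \sqrt{5}}{15} \approx -4.4122 + 3.4286 i$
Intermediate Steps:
$y{\left(U,S \right)} = S U$
$N{\left(m \right)} = \frac{-7 + m}{m}$ ($N{\left(m \right)} = \frac{m - 7}{m + 0} = \frac{-7 + m}{m}$)
$O{\left(W \right)} = \sqrt{-3 + W}$
$\left(O{\left(-2 \right)} + N{\left(y{\left(-4 - 2,-5 \right)} \right)}\right)^{2} = \left(\sqrt{-3 - 2} + \frac{-7 - 5 \left(-4 - 2\right)}{\left(-5\right) \left(-4 - 2\right)}\right)^{2} = \left(\sqrt{-5} + \frac{-7 - 5 \left(-4 - 2\right)}{\left(-5\right) \left(-4 - 2\right)}\right)^{2} = \left(i \sqrt{5} + \frac{-7 - -30}{\left(-5\right) \left(-6\right)}\right)^{2} = \left(i \sqrt{5} + \frac{-7 + 30}{30}\right)^{2} = \left(i \sqrt{5} + \frac{1}{30} \cdot 23\right)^{2} = \left(i \sqrt{5} + \frac{23}{30}\right)^{2} = \left(\frac{23}{30} + i \sqrt{5}\right)^{2}$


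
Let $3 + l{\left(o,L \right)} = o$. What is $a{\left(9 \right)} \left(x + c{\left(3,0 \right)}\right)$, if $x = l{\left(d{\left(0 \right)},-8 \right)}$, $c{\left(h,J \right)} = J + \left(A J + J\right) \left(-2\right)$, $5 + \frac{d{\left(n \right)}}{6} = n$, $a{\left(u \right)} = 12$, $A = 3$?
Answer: $-396$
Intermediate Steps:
$d{\left(n \right)} = -30 + 6 n$
$l{\left(o,L \right)} = -3 + o$
$c{\left(h,J \right)} = - 7 J$ ($c{\left(h,J \right)} = J + \left(3 J + J\right) \left(-2\right) = J + 4 J \left(-2\right) = J - 8 J = - 7 J$)
$x = -33$ ($x = -3 + \left(-30 + 6 \cdot 0\right) = -3 + \left(-30 + 0\right) = -3 - 30 = -33$)
$a{\left(9 \right)} \left(x + c{\left(3,0 \right)}\right) = 12 \left(-33 - 0\right) = 12 \left(-33 + 0\right) = 12 \left(-33\right) = -396$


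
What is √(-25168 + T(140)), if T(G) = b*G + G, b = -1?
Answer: 44*I*√13 ≈ 158.64*I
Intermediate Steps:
T(G) = 0 (T(G) = -G + G = 0)
√(-25168 + T(140)) = √(-25168 + 0) = √(-25168) = 44*I*√13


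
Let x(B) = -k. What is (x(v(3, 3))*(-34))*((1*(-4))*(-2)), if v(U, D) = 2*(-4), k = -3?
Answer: -816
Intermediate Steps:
v(U, D) = -8
x(B) = 3 (x(B) = -1*(-3) = 3)
(x(v(3, 3))*(-34))*((1*(-4))*(-2)) = (3*(-34))*((1*(-4))*(-2)) = -(-408)*(-2) = -102*8 = -816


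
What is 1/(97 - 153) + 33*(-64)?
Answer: -118273/56 ≈ -2112.0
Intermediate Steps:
1/(97 - 153) + 33*(-64) = 1/(-56) - 2112 = -1/56 - 2112 = -118273/56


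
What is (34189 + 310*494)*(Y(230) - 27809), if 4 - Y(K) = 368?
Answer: -5277619917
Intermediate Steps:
Y(K) = -364 (Y(K) = 4 - 1*368 = 4 - 368 = -364)
(34189 + 310*494)*(Y(230) - 27809) = (34189 + 310*494)*(-364 - 27809) = (34189 + 153140)*(-28173) = 187329*(-28173) = -5277619917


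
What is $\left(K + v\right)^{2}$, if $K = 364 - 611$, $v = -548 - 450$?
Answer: $1550025$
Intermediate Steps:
$v = -998$ ($v = -548 - 450 = -998$)
$K = -247$
$\left(K + v\right)^{2} = \left(-247 - 998\right)^{2} = \left(-1245\right)^{2} = 1550025$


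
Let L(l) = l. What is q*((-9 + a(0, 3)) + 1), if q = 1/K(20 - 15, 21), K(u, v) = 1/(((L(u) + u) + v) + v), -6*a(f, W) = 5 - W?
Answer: -1300/3 ≈ -433.33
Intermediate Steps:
a(f, W) = -⅚ + W/6 (a(f, W) = -(5 - W)/6 = -⅚ + W/6)
K(u, v) = 1/(2*u + 2*v) (K(u, v) = 1/(((u + u) + v) + v) = 1/((2*u + v) + v) = 1/((v + 2*u) + v) = 1/(2*u + 2*v))
q = 52 (q = 1/(1/(2*((20 - 15) + 21))) = 1/(1/(2*(5 + 21))) = 1/((½)/26) = 1/((½)*(1/26)) = 1/(1/52) = 52)
q*((-9 + a(0, 3)) + 1) = 52*((-9 + (-⅚ + (⅙)*3)) + 1) = 52*((-9 + (-⅚ + ½)) + 1) = 52*((-9 - ⅓) + 1) = 52*(-28/3 + 1) = 52*(-25/3) = -1300/3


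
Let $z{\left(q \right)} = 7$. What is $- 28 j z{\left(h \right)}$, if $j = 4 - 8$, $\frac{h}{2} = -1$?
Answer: $784$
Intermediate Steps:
$h = -2$ ($h = 2 \left(-1\right) = -2$)
$j = -4$
$- 28 j z{\left(h \right)} = \left(-28\right) \left(-4\right) 7 = 112 \cdot 7 = 784$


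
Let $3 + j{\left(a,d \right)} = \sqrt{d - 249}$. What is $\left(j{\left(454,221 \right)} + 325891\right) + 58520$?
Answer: $384408 + 2 i \sqrt{7} \approx 3.8441 \cdot 10^{5} + 5.2915 i$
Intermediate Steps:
$j{\left(a,d \right)} = -3 + \sqrt{-249 + d}$ ($j{\left(a,d \right)} = -3 + \sqrt{d - 249} = -3 + \sqrt{-249 + d}$)
$\left(j{\left(454,221 \right)} + 325891\right) + 58520 = \left(\left(-3 + \sqrt{-249 + 221}\right) + 325891\right) + 58520 = \left(\left(-3 + \sqrt{-28}\right) + 325891\right) + 58520 = \left(\left(-3 + 2 i \sqrt{7}\right) + 325891\right) + 58520 = \left(325888 + 2 i \sqrt{7}\right) + 58520 = 384408 + 2 i \sqrt{7}$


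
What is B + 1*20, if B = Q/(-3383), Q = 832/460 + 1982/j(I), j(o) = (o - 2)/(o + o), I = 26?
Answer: 21860531/1167135 ≈ 18.730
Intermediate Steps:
j(o) = (-2 + o)/(2*o) (j(o) = (-2 + o)/((2*o)) = (-2 + o)*(1/(2*o)) = (-2 + o)/(2*o))
Q = 1482169/345 (Q = 832/460 + 1982/(((½)*(-2 + 26)/26)) = 832*(1/460) + 1982/(((½)*(1/26)*24)) = 208/115 + 1982/(6/13) = 208/115 + 1982*(13/6) = 208/115 + 12883/3 = 1482169/345 ≈ 4296.1)
B = -1482169/1167135 (B = (1482169/345)/(-3383) = (1482169/345)*(-1/3383) = -1482169/1167135 ≈ -1.2699)
B + 1*20 = -1482169/1167135 + 1*20 = -1482169/1167135 + 20 = 21860531/1167135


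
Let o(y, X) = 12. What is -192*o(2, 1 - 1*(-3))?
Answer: -2304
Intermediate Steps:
-192*o(2, 1 - 1*(-3)) = -192*12 = -2304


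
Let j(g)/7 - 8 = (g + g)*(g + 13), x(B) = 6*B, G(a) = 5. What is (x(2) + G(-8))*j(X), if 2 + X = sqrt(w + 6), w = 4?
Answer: -1904 + 2142*sqrt(10) ≈ 4869.6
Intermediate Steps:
X = -2 + sqrt(10) (X = -2 + sqrt(4 + 6) = -2 + sqrt(10) ≈ 1.1623)
j(g) = 56 + 14*g*(13 + g) (j(g) = 56 + 7*((g + g)*(g + 13)) = 56 + 7*((2*g)*(13 + g)) = 56 + 7*(2*g*(13 + g)) = 56 + 14*g*(13 + g))
(x(2) + G(-8))*j(X) = (6*2 + 5)*(56 + 14*(-2 + sqrt(10))**2 + 182*(-2 + sqrt(10))) = (12 + 5)*(56 + 14*(-2 + sqrt(10))**2 + (-364 + 182*sqrt(10))) = 17*(-308 + 14*(-2 + sqrt(10))**2 + 182*sqrt(10)) = -5236 + 238*(-2 + sqrt(10))**2 + 3094*sqrt(10)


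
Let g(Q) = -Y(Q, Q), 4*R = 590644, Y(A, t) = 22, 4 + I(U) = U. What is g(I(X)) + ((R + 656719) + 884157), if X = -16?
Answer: 1688515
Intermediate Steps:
I(U) = -4 + U
R = 147661 (R = (1/4)*590644 = 147661)
g(Q) = -22 (g(Q) = -1*22 = -22)
g(I(X)) + ((R + 656719) + 884157) = -22 + ((147661 + 656719) + 884157) = -22 + (804380 + 884157) = -22 + 1688537 = 1688515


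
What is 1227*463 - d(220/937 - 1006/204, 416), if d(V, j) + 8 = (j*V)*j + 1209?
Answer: 65930360188/47787 ≈ 1.3797e+6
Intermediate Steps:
d(V, j) = 1201 + V*j² (d(V, j) = -8 + ((j*V)*j + 1209) = -8 + ((V*j)*j + 1209) = -8 + (V*j² + 1209) = -8 + (1209 + V*j²) = 1201 + V*j²)
1227*463 - d(220/937 - 1006/204, 416) = 1227*463 - (1201 + (220/937 - 1006/204)*416²) = 568101 - (1201 + (220*(1/937) - 1006*1/204)*173056) = 568101 - (1201 + (220/937 - 503/102)*173056) = 568101 - (1201 - 448871/95574*173056) = 568101 - (1201 - 38839909888/47787) = 568101 - 1*(-38782517701/47787) = 568101 + 38782517701/47787 = 65930360188/47787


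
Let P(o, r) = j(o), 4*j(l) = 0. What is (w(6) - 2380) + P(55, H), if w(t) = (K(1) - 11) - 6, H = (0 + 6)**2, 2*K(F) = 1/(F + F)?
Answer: -9587/4 ≈ -2396.8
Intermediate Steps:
K(F) = 1/(4*F) (K(F) = 1/(2*(F + F)) = 1/(2*((2*F))) = (1/(2*F))/2 = 1/(4*F))
j(l) = 0 (j(l) = (1/4)*0 = 0)
H = 36 (H = 6**2 = 36)
P(o, r) = 0
w(t) = -67/4 (w(t) = ((1/4)/1 - 11) - 6 = ((1/4)*1 - 11) - 6 = (1/4 - 11) - 6 = -43/4 - 6 = -67/4)
(w(6) - 2380) + P(55, H) = (-67/4 - 2380) + 0 = -9587/4 + 0 = -9587/4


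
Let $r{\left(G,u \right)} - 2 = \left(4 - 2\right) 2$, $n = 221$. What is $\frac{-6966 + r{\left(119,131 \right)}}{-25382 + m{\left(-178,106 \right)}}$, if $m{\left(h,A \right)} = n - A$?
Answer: $\frac{6960}{25267} \approx 0.27546$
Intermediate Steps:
$m{\left(h,A \right)} = 221 - A$
$r{\left(G,u \right)} = 6$ ($r{\left(G,u \right)} = 2 + \left(4 - 2\right) 2 = 2 + 2 \cdot 2 = 2 + 4 = 6$)
$\frac{-6966 + r{\left(119,131 \right)}}{-25382 + m{\left(-178,106 \right)}} = \frac{-6966 + 6}{-25382 + \left(221 - 106\right)} = - \frac{6960}{-25382 + \left(221 - 106\right)} = - \frac{6960}{-25382 + 115} = - \frac{6960}{-25267} = \left(-6960\right) \left(- \frac{1}{25267}\right) = \frac{6960}{25267}$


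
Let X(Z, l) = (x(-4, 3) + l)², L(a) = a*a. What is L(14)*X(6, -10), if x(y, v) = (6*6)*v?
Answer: 1882384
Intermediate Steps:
L(a) = a²
x(y, v) = 36*v
X(Z, l) = (108 + l)² (X(Z, l) = (36*3 + l)² = (108 + l)²)
L(14)*X(6, -10) = 14²*(108 - 10)² = 196*98² = 196*9604 = 1882384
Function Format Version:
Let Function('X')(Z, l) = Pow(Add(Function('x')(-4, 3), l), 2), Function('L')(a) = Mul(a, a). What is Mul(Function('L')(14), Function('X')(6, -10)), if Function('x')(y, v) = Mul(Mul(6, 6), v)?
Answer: 1882384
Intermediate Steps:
Function('L')(a) = Pow(a, 2)
Function('x')(y, v) = Mul(36, v)
Function('X')(Z, l) = Pow(Add(108, l), 2) (Function('X')(Z, l) = Pow(Add(Mul(36, 3), l), 2) = Pow(Add(108, l), 2))
Mul(Function('L')(14), Function('X')(6, -10)) = Mul(Pow(14, 2), Pow(Add(108, -10), 2)) = Mul(196, Pow(98, 2)) = Mul(196, 9604) = 1882384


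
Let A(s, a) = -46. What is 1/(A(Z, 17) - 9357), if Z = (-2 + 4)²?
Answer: -1/9403 ≈ -0.00010635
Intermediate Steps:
Z = 4 (Z = 2² = 4)
1/(A(Z, 17) - 9357) = 1/(-46 - 9357) = 1/(-9403) = -1/9403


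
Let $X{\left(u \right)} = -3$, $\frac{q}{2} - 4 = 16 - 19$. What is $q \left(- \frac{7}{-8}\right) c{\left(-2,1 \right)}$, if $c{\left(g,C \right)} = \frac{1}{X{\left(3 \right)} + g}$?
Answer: $- \frac{7}{20} \approx -0.35$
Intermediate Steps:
$q = 2$ ($q = 8 + 2 \left(16 - 19\right) = 8 + 2 \left(-3\right) = 8 - 6 = 2$)
$c{\left(g,C \right)} = \frac{1}{-3 + g}$
$q \left(- \frac{7}{-8}\right) c{\left(-2,1 \right)} = \frac{2 \left(- \frac{7}{-8}\right)}{-3 - 2} = \frac{2 \left(\left(-7\right) \left(- \frac{1}{8}\right)\right)}{-5} = 2 \cdot \frac{7}{8} \left(- \frac{1}{5}\right) = \frac{7}{4} \left(- \frac{1}{5}\right) = - \frac{7}{20}$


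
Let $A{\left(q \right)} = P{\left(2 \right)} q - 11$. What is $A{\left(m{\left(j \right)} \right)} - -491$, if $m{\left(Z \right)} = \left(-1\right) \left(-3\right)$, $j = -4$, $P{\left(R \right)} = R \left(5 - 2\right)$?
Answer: $498$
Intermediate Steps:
$P{\left(R \right)} = 3 R$ ($P{\left(R \right)} = R \left(5 - 2\right) = R 3 = 3 R$)
$m{\left(Z \right)} = 3$
$A{\left(q \right)} = -11 + 6 q$ ($A{\left(q \right)} = 3 \cdot 2 q - 11 = 6 q - 11 = -11 + 6 q$)
$A{\left(m{\left(j \right)} \right)} - -491 = \left(-11 + 6 \cdot 3\right) - -491 = \left(-11 + 18\right) + 491 = 7 + 491 = 498$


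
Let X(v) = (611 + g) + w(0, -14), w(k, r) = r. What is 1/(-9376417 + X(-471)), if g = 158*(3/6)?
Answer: -1/9375741 ≈ -1.0666e-7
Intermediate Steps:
g = 79 (g = 158*(3*(⅙)) = 158*(½) = 79)
X(v) = 676 (X(v) = (611 + 79) - 14 = 690 - 14 = 676)
1/(-9376417 + X(-471)) = 1/(-9376417 + 676) = 1/(-9375741) = -1/9375741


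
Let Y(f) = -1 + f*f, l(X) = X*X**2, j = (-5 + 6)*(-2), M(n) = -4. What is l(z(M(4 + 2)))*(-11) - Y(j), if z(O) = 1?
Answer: -14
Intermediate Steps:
j = -2 (j = 1*(-2) = -2)
l(X) = X**3
Y(f) = -1 + f**2
l(z(M(4 + 2)))*(-11) - Y(j) = 1**3*(-11) - (-1 + (-2)**2) = 1*(-11) - (-1 + 4) = -11 - 1*3 = -11 - 3 = -14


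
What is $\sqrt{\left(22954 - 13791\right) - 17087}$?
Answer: $2 i \sqrt{1981} \approx 89.017 i$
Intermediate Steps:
$\sqrt{\left(22954 - 13791\right) - 17087} = \sqrt{9163 - 17087} = \sqrt{-7924} = 2 i \sqrt{1981}$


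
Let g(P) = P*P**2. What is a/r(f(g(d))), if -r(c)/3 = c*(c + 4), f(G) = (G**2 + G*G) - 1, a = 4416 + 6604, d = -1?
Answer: -2204/3 ≈ -734.67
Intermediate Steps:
g(P) = P**3
a = 11020
f(G) = -1 + 2*G**2 (f(G) = (G**2 + G**2) - 1 = 2*G**2 - 1 = -1 + 2*G**2)
r(c) = -3*c*(4 + c) (r(c) = -3*c*(c + 4) = -3*c*(4 + c))
a/r(f(g(d))) = 11020/((-3*(-1 + 2*((-1)**3)**2)*(4 + (-1 + 2*((-1)**3)**2)))) = 11020/((-3*(-1 + 2*(-1)**2)*(4 + (-1 + 2*(-1)**2)))) = 11020/((-3*(-1 + 2*1)*(4 + (-1 + 2*1)))) = 11020/((-3*(-1 + 2)*(4 + (-1 + 2)))) = 11020/((-3*1*(4 + 1))) = 11020/((-3*1*5)) = 11020/(-15) = 11020*(-1/15) = -2204/3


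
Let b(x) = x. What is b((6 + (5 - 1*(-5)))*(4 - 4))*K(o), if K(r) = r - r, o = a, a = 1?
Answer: 0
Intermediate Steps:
o = 1
K(r) = 0
b((6 + (5 - 1*(-5)))*(4 - 4))*K(o) = ((6 + (5 - 1*(-5)))*(4 - 4))*0 = ((6 + (5 + 5))*0)*0 = ((6 + 10)*0)*0 = (16*0)*0 = 0*0 = 0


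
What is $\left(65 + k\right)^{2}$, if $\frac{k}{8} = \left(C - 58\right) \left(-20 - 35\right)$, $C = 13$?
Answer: $394618225$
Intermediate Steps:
$k = 19800$ ($k = 8 \left(13 - 58\right) \left(-20 - 35\right) = 8 \left(\left(-45\right) \left(-55\right)\right) = 8 \cdot 2475 = 19800$)
$\left(65 + k\right)^{2} = \left(65 + 19800\right)^{2} = 19865^{2} = 394618225$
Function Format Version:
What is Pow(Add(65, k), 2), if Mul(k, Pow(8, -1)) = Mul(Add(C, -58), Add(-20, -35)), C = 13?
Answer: 394618225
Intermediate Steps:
k = 19800 (k = Mul(8, Mul(Add(13, -58), Add(-20, -35))) = Mul(8, Mul(-45, -55)) = Mul(8, 2475) = 19800)
Pow(Add(65, k), 2) = Pow(Add(65, 19800), 2) = Pow(19865, 2) = 394618225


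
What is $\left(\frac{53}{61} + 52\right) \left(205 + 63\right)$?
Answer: $\frac{864300}{61} \approx 14169.0$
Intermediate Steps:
$\left(\frac{53}{61} + 52\right) \left(205 + 63\right) = \left(53 \cdot \frac{1}{61} + 52\right) 268 = \left(\frac{53}{61} + 52\right) 268 = \frac{3225}{61} \cdot 268 = \frac{864300}{61}$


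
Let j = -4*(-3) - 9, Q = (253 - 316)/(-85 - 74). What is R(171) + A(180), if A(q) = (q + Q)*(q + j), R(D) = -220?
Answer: 1738003/53 ≈ 32793.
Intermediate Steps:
Q = 21/53 (Q = -63/(-159) = -63*(-1/159) = 21/53 ≈ 0.39623)
j = 3 (j = 12 - 9 = 3)
A(q) = (3 + q)*(21/53 + q) (A(q) = (q + 21/53)*(q + 3) = (21/53 + q)*(3 + q) = (3 + q)*(21/53 + q))
R(171) + A(180) = -220 + (63/53 + 180**2 + (180/53)*180) = -220 + (63/53 + 32400 + 32400/53) = -220 + 1749663/53 = 1738003/53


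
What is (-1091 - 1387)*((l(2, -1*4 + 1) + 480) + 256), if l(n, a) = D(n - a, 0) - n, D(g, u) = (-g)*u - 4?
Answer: -1808940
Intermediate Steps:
D(g, u) = -4 - g*u (D(g, u) = -g*u - 4 = -4 - g*u)
l(n, a) = -4 - n (l(n, a) = (-4 - 1*(n - a)*0) - n = (-4 + 0) - n = -4 - n)
(-1091 - 1387)*((l(2, -1*4 + 1) + 480) + 256) = (-1091 - 1387)*(((-4 - 1*2) + 480) + 256) = -2478*(((-4 - 2) + 480) + 256) = -2478*((-6 + 480) + 256) = -2478*(474 + 256) = -2478*730 = -1808940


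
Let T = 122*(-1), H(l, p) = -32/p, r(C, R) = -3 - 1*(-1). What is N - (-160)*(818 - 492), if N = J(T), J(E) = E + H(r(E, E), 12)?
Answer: 156106/3 ≈ 52035.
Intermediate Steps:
r(C, R) = -2 (r(C, R) = -3 + 1 = -2)
T = -122
J(E) = -8/3 + E (J(E) = E - 32/12 = E - 32*1/12 = E - 8/3 = -8/3 + E)
N = -374/3 (N = -8/3 - 122 = -374/3 ≈ -124.67)
N - (-160)*(818 - 492) = -374/3 - (-160)*(818 - 492) = -374/3 - (-160)*326 = -374/3 - 1*(-52160) = -374/3 + 52160 = 156106/3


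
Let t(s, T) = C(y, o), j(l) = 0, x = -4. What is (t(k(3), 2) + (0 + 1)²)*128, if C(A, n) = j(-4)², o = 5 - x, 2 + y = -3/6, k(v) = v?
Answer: 128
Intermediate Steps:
y = -5/2 (y = -2 - 3/6 = -2 - 3*⅙ = -2 - ½ = -5/2 ≈ -2.5000)
o = 9 (o = 5 - 1*(-4) = 5 + 4 = 9)
C(A, n) = 0 (C(A, n) = 0² = 0)
t(s, T) = 0
(t(k(3), 2) + (0 + 1)²)*128 = (0 + (0 + 1)²)*128 = (0 + 1²)*128 = (0 + 1)*128 = 1*128 = 128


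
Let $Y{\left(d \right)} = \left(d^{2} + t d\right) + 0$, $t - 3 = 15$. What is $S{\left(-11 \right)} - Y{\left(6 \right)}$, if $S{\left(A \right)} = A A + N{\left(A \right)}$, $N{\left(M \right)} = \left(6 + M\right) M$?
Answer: $32$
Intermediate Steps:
$t = 18$ ($t = 3 + 15 = 18$)
$N{\left(M \right)} = M \left(6 + M\right)$
$S{\left(A \right)} = A^{2} + A \left(6 + A\right)$ ($S{\left(A \right)} = A A + A \left(6 + A\right) = A^{2} + A \left(6 + A\right)$)
$Y{\left(d \right)} = d^{2} + 18 d$ ($Y{\left(d \right)} = \left(d^{2} + 18 d\right) + 0 = d^{2} + 18 d$)
$S{\left(-11 \right)} - Y{\left(6 \right)} = 2 \left(-11\right) \left(3 - 11\right) - 6 \left(18 + 6\right) = 2 \left(-11\right) \left(-8\right) - 6 \cdot 24 = 176 - 144 = 32$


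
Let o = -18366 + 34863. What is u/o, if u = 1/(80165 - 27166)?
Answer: 1/874324503 ≈ 1.1437e-9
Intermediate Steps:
u = 1/52999 ≈ 1.8868e-5
o = 16497
u/o = (1/52999)/16497 = (1/52999)*(1/16497) = 1/874324503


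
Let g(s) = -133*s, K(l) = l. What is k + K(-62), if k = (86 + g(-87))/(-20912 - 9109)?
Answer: -1872959/30021 ≈ -62.388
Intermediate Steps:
k = -11657/30021 (k = (86 - 133*(-87))/(-20912 - 9109) = (86 + 11571)/(-30021) = 11657*(-1/30021) = -11657/30021 ≈ -0.38829)
k + K(-62) = -11657/30021 - 62 = -1872959/30021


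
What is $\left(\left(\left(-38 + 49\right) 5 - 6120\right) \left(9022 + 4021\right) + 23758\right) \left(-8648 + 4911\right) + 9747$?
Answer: $295529582016$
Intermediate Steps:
$\left(\left(\left(-38 + 49\right) 5 - 6120\right) \left(9022 + 4021\right) + 23758\right) \left(-8648 + 4911\right) + 9747 = \left(\left(11 \cdot 5 - 6120\right) 13043 + 23758\right) \left(-3737\right) + 9747 = \left(\left(55 - 6120\right) 13043 + 23758\right) \left(-3737\right) + 9747 = \left(\left(-6065\right) 13043 + 23758\right) \left(-3737\right) + 9747 = \left(-79105795 + 23758\right) \left(-3737\right) + 9747 = \left(-79082037\right) \left(-3737\right) + 9747 = 295529572269 + 9747 = 295529582016$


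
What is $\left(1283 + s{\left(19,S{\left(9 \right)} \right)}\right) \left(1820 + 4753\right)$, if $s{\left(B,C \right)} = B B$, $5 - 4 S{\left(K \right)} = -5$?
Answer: $10806012$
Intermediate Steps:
$S{\left(K \right)} = \frac{5}{2}$ ($S{\left(K \right)} = \frac{5}{4} - - \frac{5}{4} = \frac{5}{4} + \frac{5}{4} = \frac{5}{2}$)
$s{\left(B,C \right)} = B^{2}$
$\left(1283 + s{\left(19,S{\left(9 \right)} \right)}\right) \left(1820 + 4753\right) = \left(1283 + 19^{2}\right) \left(1820 + 4753\right) = \left(1283 + 361\right) 6573 = 1644 \cdot 6573 = 10806012$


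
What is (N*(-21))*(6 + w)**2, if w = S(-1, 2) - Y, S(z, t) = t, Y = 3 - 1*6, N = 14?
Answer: -35574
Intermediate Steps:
Y = -3 (Y = 3 - 6 = -3)
w = 5 (w = 2 - 1*(-3) = 2 + 3 = 5)
(N*(-21))*(6 + w)**2 = (14*(-21))*(6 + 5)**2 = -294*11**2 = -294*121 = -35574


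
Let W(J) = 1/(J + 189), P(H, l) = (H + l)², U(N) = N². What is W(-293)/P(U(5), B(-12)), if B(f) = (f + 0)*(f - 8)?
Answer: -1/7303400 ≈ -1.3692e-7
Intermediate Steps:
B(f) = f*(-8 + f)
W(J) = 1/(189 + J)
W(-293)/P(U(5), B(-12)) = 1/((189 - 293)*((5² - 12*(-8 - 12))²)) = 1/((-104)*((25 - 12*(-20))²)) = -1/(104*(25 + 240)²) = -1/(104*(265²)) = -1/104/70225 = -1/104*1/70225 = -1/7303400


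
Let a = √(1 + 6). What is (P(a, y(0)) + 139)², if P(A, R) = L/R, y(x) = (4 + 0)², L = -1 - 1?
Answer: 1234321/64 ≈ 19286.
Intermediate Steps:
L = -2
a = √7 ≈ 2.6458
y(x) = 16 (y(x) = 4² = 16)
P(A, R) = -2/R
(P(a, y(0)) + 139)² = (-2/16 + 139)² = (-2*1/16 + 139)² = (-⅛ + 139)² = (1111/8)² = 1234321/64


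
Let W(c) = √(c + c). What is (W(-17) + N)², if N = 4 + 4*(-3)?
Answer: (8 - I*√34)² ≈ 30.0 - 93.295*I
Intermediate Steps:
W(c) = √2*√c (W(c) = √(2*c) = √2*√c)
N = -8 (N = 4 - 12 = -8)
(W(-17) + N)² = (√2*√(-17) - 8)² = (√2*(I*√17) - 8)² = (I*√34 - 8)² = (-8 + I*√34)²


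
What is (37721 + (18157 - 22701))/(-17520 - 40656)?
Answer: -11059/19392 ≈ -0.57029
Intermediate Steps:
(37721 + (18157 - 22701))/(-17520 - 40656) = (37721 - 4544)/(-58176) = 33177*(-1/58176) = -11059/19392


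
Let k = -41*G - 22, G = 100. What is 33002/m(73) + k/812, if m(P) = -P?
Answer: -13549265/29638 ≈ -457.16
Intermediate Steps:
k = -4122 (k = -41*100 - 22 = -4100 - 22 = -4122)
33002/m(73) + k/812 = 33002/((-1*73)) - 4122/812 = 33002/(-73) - 4122*1/812 = 33002*(-1/73) - 2061/406 = -33002/73 - 2061/406 = -13549265/29638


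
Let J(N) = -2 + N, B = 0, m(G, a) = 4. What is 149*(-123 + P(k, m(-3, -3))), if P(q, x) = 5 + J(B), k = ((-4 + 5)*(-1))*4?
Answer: -17880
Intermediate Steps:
k = -4 (k = (1*(-1))*4 = -1*4 = -4)
P(q, x) = 3 (P(q, x) = 5 + (-2 + 0) = 5 - 2 = 3)
149*(-123 + P(k, m(-3, -3))) = 149*(-123 + 3) = 149*(-120) = -17880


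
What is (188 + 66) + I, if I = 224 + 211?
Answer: 689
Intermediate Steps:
I = 435
(188 + 66) + I = (188 + 66) + 435 = 254 + 435 = 689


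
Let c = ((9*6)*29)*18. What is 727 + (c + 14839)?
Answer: 43754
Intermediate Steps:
c = 28188 (c = (54*29)*18 = 1566*18 = 28188)
727 + (c + 14839) = 727 + (28188 + 14839) = 727 + 43027 = 43754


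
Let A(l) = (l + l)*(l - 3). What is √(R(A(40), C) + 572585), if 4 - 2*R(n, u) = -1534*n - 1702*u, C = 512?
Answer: 3*√364291 ≈ 1810.7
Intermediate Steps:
A(l) = 2*l*(-3 + l) (A(l) = (2*l)*(-3 + l) = 2*l*(-3 + l))
R(n, u) = 2 + 767*n + 851*u (R(n, u) = 2 - (-1534*n - 1702*u)/2 = 2 - (-1702*u - 1534*n)/2 = 2 + (767*n + 851*u) = 2 + 767*n + 851*u)
√(R(A(40), C) + 572585) = √((2 + 767*(2*40*(-3 + 40)) + 851*512) + 572585) = √((2 + 767*(2*40*37) + 435712) + 572585) = √((2 + 767*2960 + 435712) + 572585) = √((2 + 2270320 + 435712) + 572585) = √(2706034 + 572585) = √3278619 = 3*√364291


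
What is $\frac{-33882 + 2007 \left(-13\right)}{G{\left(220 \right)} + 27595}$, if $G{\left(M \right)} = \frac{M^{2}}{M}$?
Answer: $- \frac{59973}{27815} \approx -2.1561$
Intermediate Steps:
$G{\left(M \right)} = M$
$\frac{-33882 + 2007 \left(-13\right)}{G{\left(220 \right)} + 27595} = \frac{-33882 + 2007 \left(-13\right)}{220 + 27595} = \frac{-33882 - 26091}{27815} = \left(-59973\right) \frac{1}{27815} = - \frac{59973}{27815}$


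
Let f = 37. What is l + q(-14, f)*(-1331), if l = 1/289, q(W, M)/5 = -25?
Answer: 48082376/289 ≈ 1.6638e+5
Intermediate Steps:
q(W, M) = -125 (q(W, M) = 5*(-25) = -125)
l = 1/289 ≈ 0.0034602
l + q(-14, f)*(-1331) = 1/289 - 125*(-1331) = 1/289 + 166375 = 48082376/289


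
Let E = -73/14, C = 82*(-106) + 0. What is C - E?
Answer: -121615/14 ≈ -8686.8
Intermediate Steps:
C = -8692 (C = -8692 + 0 = -8692)
E = -73/14 (E = (1/14)*(-73) = -73/14 ≈ -5.2143)
C - E = -8692 - 1*(-73/14) = -8692 + 73/14 = -121615/14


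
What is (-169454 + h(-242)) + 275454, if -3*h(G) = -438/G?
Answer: 12825927/121 ≈ 1.0600e+5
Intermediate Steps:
h(G) = 146/G (h(G) = -(-146)/G = 146/G)
(-169454 + h(-242)) + 275454 = (-169454 + 146/(-242)) + 275454 = (-169454 + 146*(-1/242)) + 275454 = (-169454 - 73/121) + 275454 = -20504007/121 + 275454 = 12825927/121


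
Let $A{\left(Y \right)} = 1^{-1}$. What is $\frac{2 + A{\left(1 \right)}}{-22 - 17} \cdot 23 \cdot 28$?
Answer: $- \frac{644}{13} \approx -49.538$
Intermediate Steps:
$A{\left(Y \right)} = 1$
$\frac{2 + A{\left(1 \right)}}{-22 - 17} \cdot 23 \cdot 28 = \frac{2 + 1}{-22 - 17} \cdot 23 \cdot 28 = \frac{3}{-39} \cdot 23 \cdot 28 = 3 \left(- \frac{1}{39}\right) 23 \cdot 28 = \left(- \frac{1}{13}\right) 23 \cdot 28 = \left(- \frac{23}{13}\right) 28 = - \frac{644}{13}$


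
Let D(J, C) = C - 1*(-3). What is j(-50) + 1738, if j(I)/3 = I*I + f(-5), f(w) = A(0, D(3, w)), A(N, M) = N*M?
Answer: 9238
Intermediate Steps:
D(J, C) = 3 + C (D(J, C) = C + 3 = 3 + C)
A(N, M) = M*N
f(w) = 0 (f(w) = (3 + w)*0 = 0)
j(I) = 3*I**2 (j(I) = 3*(I*I + 0) = 3*(I**2 + 0) = 3*I**2)
j(-50) + 1738 = 3*(-50)**2 + 1738 = 3*2500 + 1738 = 7500 + 1738 = 9238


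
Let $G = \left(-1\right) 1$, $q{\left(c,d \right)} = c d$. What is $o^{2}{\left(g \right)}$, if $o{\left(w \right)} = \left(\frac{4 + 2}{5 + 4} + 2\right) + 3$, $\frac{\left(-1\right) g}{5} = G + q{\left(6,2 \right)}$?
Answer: $\frac{289}{9} \approx 32.111$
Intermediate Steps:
$G = -1$
$g = -55$ ($g = - 5 \left(-1 + 6 \cdot 2\right) = - 5 \left(-1 + 12\right) = \left(-5\right) 11 = -55$)
$o{\left(w \right)} = \frac{17}{3}$ ($o{\left(w \right)} = \left(\frac{6}{9} + 2\right) + 3 = \left(6 \cdot \frac{1}{9} + 2\right) + 3 = \left(\frac{2}{3} + 2\right) + 3 = \frac{8}{3} + 3 = \frac{17}{3}$)
$o^{2}{\left(g \right)} = \left(\frac{17}{3}\right)^{2} = \frac{289}{9}$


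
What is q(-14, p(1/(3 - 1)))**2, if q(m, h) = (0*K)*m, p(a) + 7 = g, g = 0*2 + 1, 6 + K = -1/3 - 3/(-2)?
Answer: 0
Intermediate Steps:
K = -29/6 (K = -6 + (-1/3 - 3/(-2)) = -6 + (-1*1/3 - 3*(-1/2)) = -6 + (-1/3 + 3/2) = -6 + 7/6 = -29/6 ≈ -4.8333)
g = 1 (g = 0 + 1 = 1)
p(a) = -6 (p(a) = -7 + 1 = -6)
q(m, h) = 0 (q(m, h) = (0*(-29/6))*m = 0*m = 0)
q(-14, p(1/(3 - 1)))**2 = 0**2 = 0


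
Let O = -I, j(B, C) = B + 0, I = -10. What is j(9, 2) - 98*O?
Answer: -971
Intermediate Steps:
j(B, C) = B
O = 10 (O = -1*(-10) = 10)
j(9, 2) - 98*O = 9 - 98*10 = 9 - 980 = -971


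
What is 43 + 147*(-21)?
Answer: -3044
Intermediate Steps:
43 + 147*(-21) = 43 - 3087 = -3044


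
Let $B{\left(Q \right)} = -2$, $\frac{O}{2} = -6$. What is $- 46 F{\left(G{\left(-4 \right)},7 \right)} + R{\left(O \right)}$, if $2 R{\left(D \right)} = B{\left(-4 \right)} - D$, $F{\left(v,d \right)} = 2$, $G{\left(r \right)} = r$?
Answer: $-87$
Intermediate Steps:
$O = -12$ ($O = 2 \left(-6\right) = -12$)
$R{\left(D \right)} = -1 - \frac{D}{2}$ ($R{\left(D \right)} = \frac{-2 - D}{2} = -1 - \frac{D}{2}$)
$- 46 F{\left(G{\left(-4 \right)},7 \right)} + R{\left(O \right)} = \left(-46\right) 2 - -5 = -92 + \left(-1 + 6\right) = -92 + 5 = -87$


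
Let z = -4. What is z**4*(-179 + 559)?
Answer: 97280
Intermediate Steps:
z**4*(-179 + 559) = (-4)**4*(-179 + 559) = 256*380 = 97280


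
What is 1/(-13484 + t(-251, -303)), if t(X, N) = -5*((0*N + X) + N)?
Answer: -1/10714 ≈ -9.3336e-5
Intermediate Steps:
t(X, N) = -5*N - 5*X (t(X, N) = -5*((0 + X) + N) = -5*(X + N) = -5*(N + X) = -5*N - 5*X)
1/(-13484 + t(-251, -303)) = 1/(-13484 + (-5*(-303) - 5*(-251))) = 1/(-13484 + (1515 + 1255)) = 1/(-13484 + 2770) = 1/(-10714) = -1/10714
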